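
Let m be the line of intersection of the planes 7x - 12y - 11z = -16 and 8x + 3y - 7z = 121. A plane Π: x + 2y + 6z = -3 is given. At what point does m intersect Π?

Direction of m: (7, -12, -11) × (8, 3, -7) = (117, -39, 117).
A point on m: solving the two plane equations with x = 4 gives (4, 11, -8).
Substitute r = (4, 11, -8) + t(117, -39, 117) into the plane: -22 + 741t = -3, so t = 1/39.
Intersection: (4, 11, -8) + (1/39)·(117, -39, 117) = (7, 10, -5).

(7, 10, -5)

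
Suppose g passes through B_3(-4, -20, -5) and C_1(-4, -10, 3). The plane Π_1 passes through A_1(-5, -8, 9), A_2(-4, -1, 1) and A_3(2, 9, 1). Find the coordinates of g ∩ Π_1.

(-4, -5, 7)

A direction vector for g is C_1 − B_3 = (0, 10, 8).
A_1A_2 = (1, 7, -8), A_1A_3 = (7, 17, -8); a normal to Π_1 is A_1A_2 × A_1A_3 = (80, -48, -32).
Using A_1: Π_1 has equation 80x - 48y - 32z = -304.
Substitute r = (-4, -20, -5) + t(0, 10, 8) into the plane: 800 + (-736)t = -304, so t = 3/2.
Intersection: (-4, -20, -5) + (3/2)·(0, 10, 8) = (-4, -5, 7).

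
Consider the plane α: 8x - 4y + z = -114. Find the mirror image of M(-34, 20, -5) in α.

λ = (n·M − d)/|n|² = (-357 − (-114))/81 = -3.
Reflection = M − 2λn = (-34, 20, -5) − (-6)·(8, -4, 1) = (14, -4, 1).

(14, -4, 1)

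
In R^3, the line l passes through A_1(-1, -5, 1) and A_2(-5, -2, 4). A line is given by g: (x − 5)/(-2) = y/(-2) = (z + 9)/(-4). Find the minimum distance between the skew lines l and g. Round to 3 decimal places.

A direction vector for l is A_2 − A_1 = (-4, 3, 3).
g has direction (-2, -2, -4) through (5, 0, -9).
Common perpendicular direction n = (-4, 3, 3) × (-2, -2, -4) = (-6, -22, 14).
With w = (5, 0, -9) − (-1, -5, 1) = (6, 5, -10), w · n = -286.
Distance = |w · n| / |n| = |-286| / √716 ≈ 10.688.

10.688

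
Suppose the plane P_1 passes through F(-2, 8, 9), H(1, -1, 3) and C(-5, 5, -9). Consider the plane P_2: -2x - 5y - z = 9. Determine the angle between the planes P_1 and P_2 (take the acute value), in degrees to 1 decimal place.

47.4

FH = (3, -9, -6), FC = (-3, -3, -18); a normal to P_1 is FH × FC = (144, 72, -36).
Using F: P_1 has equation 144x + 72y - 36z = -36.
cos θ = |n₁·n₂| / (|n₁||n₂|) = |-612| / (√27216 · √30).
θ = arccos(0.67730) ≈ 47.4°.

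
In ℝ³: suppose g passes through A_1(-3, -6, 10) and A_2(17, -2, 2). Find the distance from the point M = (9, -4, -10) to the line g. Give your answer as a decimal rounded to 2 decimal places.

14.18

A direction vector for g is A_2 − A_1 = (20, 4, -8).
Taking (-3, -6, 10) on g with direction v = (20, 4, -8): w = M − (-3, -6, 10) = (12, 2, -20), and w × v = (64, -304, 8).
Distance = |w × v| / |v| = √96576 / √480 ≈ 14.18.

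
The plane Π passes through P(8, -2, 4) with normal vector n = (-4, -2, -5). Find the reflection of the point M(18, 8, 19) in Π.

(-6, -4, -11)

Π: n·r = n·P gives -4x - 2y - 5z = -48.
λ = (n·M − d)/|n|² = (-183 − (-48))/45 = -3.
Reflection = M − 2λn = (18, 8, 19) − (-6)·(-4, -2, -5) = (-6, -4, -11).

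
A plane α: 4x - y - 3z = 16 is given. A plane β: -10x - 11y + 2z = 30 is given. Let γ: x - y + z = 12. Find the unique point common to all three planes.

(4, -6, 2)

Solving the 3×3 linear system 4x - y - 3z = 16, -10x - 11y + 2z = 30, x - y + z = 12 (e.g. by elimination or Cramer's rule, determinant = -111) gives (4, -6, 2).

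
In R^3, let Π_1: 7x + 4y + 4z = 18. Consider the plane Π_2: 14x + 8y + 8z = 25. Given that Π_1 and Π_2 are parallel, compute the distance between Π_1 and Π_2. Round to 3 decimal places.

0.611

Rescale Π_2 by 1/2: 7x + 4y + 4z = 25/2. Then distance = |18 − (25/2)| / √81 ≈ 0.611.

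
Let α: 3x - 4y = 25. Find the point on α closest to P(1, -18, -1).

(-5, -10, -1)

Foot = P − λn with λ = (n·P − d)/|n|² = (75 − 25)/25 = 2.
Foot = (1, -18, -1) − 2·(3, -4, 0) = (-5, -10, -1).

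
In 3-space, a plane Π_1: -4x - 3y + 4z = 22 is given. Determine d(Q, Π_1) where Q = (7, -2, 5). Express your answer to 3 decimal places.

3.748

n·Q − d = (-4)·(7) + (-3)·(-2) + (4)·(5) − 22 = -24; |n| = √41.
Distance = |-24| / √41 = 24/√41 ≈ 3.748.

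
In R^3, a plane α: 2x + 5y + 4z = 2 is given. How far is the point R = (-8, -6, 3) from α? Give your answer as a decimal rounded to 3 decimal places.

n·R − d = (2)·(-8) + (5)·(-6) + (4)·(3) − 2 = -36; |n| = √45.
Distance = |-36| / √45 = 36/√45 ≈ 5.367.

5.367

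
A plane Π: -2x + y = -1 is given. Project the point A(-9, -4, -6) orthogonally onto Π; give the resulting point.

Foot = A − λn with λ = (n·A − d)/|n|² = (14 − (-1))/5 = 3.
Foot = (-9, -4, -6) − 3·(-2, 1, 0) = (-3, -7, -6).

(-3, -7, -6)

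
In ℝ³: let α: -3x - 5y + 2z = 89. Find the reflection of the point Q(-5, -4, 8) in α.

(-11, -14, 12)

λ = (n·Q − d)/|n|² = (51 − 89)/38 = -1.
Reflection = Q − 2λn = (-5, -4, 8) − (-2)·(-3, -5, 2) = (-11, -14, 12).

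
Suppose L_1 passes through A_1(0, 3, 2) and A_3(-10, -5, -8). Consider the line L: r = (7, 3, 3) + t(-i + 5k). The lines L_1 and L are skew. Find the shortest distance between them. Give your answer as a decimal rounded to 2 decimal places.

3.97

A direction vector for L_1 is A_3 − A_1 = (-10, -8, -10).
Common perpendicular direction n = (-10, -8, -10) × (-1, 0, 5) = (-40, 60, -8).
With w = (7, 3, 3) − (0, 3, 2) = (7, 0, 1), w · n = -288.
Distance = |w · n| / |n| = |-288| / √5264 ≈ 3.97.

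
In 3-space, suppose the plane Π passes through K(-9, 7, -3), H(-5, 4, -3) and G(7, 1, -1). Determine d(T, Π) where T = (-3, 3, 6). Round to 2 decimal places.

8.15

KH = (4, -3, 0), KG = (16, -6, 2); a normal to Π is KH × KG = (-6, -8, 24).
Using K: Π has equation -6x - 8y + 24z = -74.
n·T − d = (-6)·(-3) + (-8)·(3) + (24)·(6) − (-74) = 212; |n| = √676.
Distance = |212| / √676 = 212/√676 ≈ 8.15.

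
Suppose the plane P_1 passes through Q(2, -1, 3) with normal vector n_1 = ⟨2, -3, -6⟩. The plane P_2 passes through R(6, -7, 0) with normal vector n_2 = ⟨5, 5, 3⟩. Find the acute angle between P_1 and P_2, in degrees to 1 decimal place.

64.7

P_1: n_1·r = n_1·Q gives 2x - 3y - 6z = -11.
P_2: n_2·r = n_2·R gives 5x + 5y + 3z = -5.
cos θ = |n₁·n₂| / (|n₁||n₂|) = |-23| / (√49 · √59).
θ = arccos(0.42776) ≈ 64.7°.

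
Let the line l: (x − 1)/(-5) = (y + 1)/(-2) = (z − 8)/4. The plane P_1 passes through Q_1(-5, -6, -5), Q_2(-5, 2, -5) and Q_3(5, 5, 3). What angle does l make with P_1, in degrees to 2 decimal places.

68.63

l has direction (-5, -2, 4) through (1, -1, 8).
Q_1Q_2 = (0, 8, 0), Q_1Q_3 = (10, 11, 8); a normal to P_1 is Q_1Q_2 × Q_1Q_3 = (64, 0, -80).
Using Q_1: P_1 has equation 64x - 80z = 80.
sin θ = |n·v| / (|n||v|) = |-640| / (√10496 · √45) = 0.93124.
θ ≈ 68.63°.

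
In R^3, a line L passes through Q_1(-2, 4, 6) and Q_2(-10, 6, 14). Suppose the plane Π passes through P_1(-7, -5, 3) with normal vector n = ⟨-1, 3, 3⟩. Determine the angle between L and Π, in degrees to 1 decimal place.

A direction vector for L is Q_2 − Q_1 = (-8, 2, 8).
Π: n·r = n·P_1 gives -x + 3y + 3z = 1.
sin θ = |n·v| / (|n||v|) = |38| / (√19 · √132) = 0.75879.
θ ≈ 49.4°.

49.4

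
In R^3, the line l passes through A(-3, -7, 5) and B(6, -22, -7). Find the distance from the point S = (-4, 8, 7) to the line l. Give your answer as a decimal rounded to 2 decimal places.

A direction vector for l is B − A = (9, -15, -12).
Taking (-3, -7, 5) on l with direction v = (9, -15, -12): w = S − (-3, -7, 5) = (-1, 15, 2), and w × v = (-150, 6, -120).
Distance = |w × v| / |v| = √36936 / √450 ≈ 9.06.

9.06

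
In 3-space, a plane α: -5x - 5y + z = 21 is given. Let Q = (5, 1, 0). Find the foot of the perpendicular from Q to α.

Foot = Q − λn with λ = (n·Q − d)/|n|² = (-30 − 21)/51 = -1.
Foot = (5, 1, 0) − (-1)·(-5, -5, 1) = (0, -4, 1).

(0, -4, 1)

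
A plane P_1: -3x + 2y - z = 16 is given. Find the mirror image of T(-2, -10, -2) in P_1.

(-14, -2, -6)

λ = (n·T − d)/|n|² = (-12 − 16)/14 = -2.
Reflection = T − 2λn = (-2, -10, -2) − (-4)·(-3, 2, -1) = (-14, -2, -6).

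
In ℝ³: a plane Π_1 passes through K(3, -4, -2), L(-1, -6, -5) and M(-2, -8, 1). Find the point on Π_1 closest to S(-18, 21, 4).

(0, -6, -2)

KL = (-4, -2, -3), KM = (-5, -4, 3); a normal to Π_1 is KL × KM = (-18, 27, 6).
Using K: Π_1 has equation -18x + 27y + 6z = -174.
Foot = S − λn with λ = (n·S − d)/|n|² = (915 − (-174))/1089 = 1.
Foot = (-18, 21, 4) − 1·(-18, 27, 6) = (0, -6, -2).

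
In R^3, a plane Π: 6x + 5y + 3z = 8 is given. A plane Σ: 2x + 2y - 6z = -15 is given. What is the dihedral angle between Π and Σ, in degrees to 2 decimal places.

cos θ = |n₁·n₂| / (|n₁||n₂|) = |4| / (√70 · √44).
θ = arccos(0.07207) ≈ 85.87°.

85.87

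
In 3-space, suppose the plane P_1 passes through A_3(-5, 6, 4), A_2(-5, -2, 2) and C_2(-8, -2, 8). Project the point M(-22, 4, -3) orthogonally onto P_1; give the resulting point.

(-6, 2, 5)

A_3A_2 = (0, -8, -2), A_3C_2 = (-3, -8, 4); a normal to P_1 is A_3A_2 × A_3C_2 = (-48, 6, -24).
Using A_3: P_1 has equation -48x + 6y - 24z = 180.
Foot = M − λn with λ = (n·M − d)/|n|² = (1152 − 180)/2916 = 1/3.
Foot = (-22, 4, -3) − (1/3)·(-48, 6, -24) = (-6, 2, 5).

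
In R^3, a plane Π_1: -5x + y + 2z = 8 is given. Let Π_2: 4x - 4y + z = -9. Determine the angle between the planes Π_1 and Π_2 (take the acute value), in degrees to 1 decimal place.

45.6

cos θ = |n₁·n₂| / (|n₁||n₂|) = |-22| / (√30 · √33).
θ = arccos(0.69921) ≈ 45.6°.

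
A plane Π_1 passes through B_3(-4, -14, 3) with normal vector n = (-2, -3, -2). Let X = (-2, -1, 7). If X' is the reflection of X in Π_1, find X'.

(-14, -19, -5)

Π_1: n·r = n·B_3 gives -2x - 3y - 2z = 44.
λ = (n·X − d)/|n|² = (-7 − 44)/17 = -3.
Reflection = X − 2λn = (-2, -1, 7) − (-6)·(-2, -3, -2) = (-14, -19, -5).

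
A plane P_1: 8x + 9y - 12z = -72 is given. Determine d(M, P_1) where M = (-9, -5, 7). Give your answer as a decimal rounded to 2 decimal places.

n·M − d = (8)·(-9) + (9)·(-5) + (-12)·(7) − (-72) = -129; |n| = √289.
Distance = |-129| / √289 = 129/√289 ≈ 7.59.

7.59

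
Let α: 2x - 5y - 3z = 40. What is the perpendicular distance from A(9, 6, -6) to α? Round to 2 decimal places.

n·A − d = (2)·(9) + (-5)·(6) + (-3)·(-6) − 40 = -34; |n| = √38.
Distance = |-34| / √38 = 34/√38 ≈ 5.52.

5.52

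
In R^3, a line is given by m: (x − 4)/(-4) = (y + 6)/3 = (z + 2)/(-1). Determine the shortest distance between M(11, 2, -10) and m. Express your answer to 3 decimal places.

m has direction (-4, 3, -1) through (4, -6, -2).
Taking (4, -6, -2) on m with direction v = (-4, 3, -1): w = M − (4, -6, -2) = (7, 8, -8), and w × v = (16, 39, 53).
Distance = |w × v| / |v| = √4586 / √26 ≈ 13.281.

13.281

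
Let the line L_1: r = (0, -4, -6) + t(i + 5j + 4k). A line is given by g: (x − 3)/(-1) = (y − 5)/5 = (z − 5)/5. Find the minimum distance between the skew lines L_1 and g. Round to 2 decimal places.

g has direction (-1, 5, 5) through (3, 5, 5).
Common perpendicular direction n = (1, 5, 4) × (-1, 5, 5) = (5, -9, 10).
With w = (3, 5, 5) − (0, -4, -6) = (3, 9, 11), w · n = 44.
Distance = |w · n| / |n| = |44| / √206 ≈ 3.07.

3.07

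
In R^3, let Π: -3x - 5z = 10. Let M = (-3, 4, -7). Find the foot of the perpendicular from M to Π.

(0, 4, -2)

Foot = M − λn with λ = (n·M − d)/|n|² = (44 − 10)/34 = 1.
Foot = (-3, 4, -7) − 1·(-3, 0, -5) = (0, 4, -2).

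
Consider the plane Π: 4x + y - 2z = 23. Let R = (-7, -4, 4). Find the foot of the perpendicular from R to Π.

(5, -1, -2)

Foot = R − λn with λ = (n·R − d)/|n|² = (-40 − 23)/21 = -3.
Foot = (-7, -4, 4) − (-3)·(4, 1, -2) = (5, -1, -2).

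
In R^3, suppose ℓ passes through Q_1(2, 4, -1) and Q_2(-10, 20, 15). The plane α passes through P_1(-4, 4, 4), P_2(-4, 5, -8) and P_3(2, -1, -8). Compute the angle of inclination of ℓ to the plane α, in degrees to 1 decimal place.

8.5

A direction vector for ℓ is Q_2 − Q_1 = (-12, 16, 16).
P_1P_2 = (0, 1, -12), P_1P_3 = (6, -5, -12); a normal to α is P_1P_2 × P_1P_3 = (-72, -72, -6).
Using P_1: α has equation -72x - 72y - 6z = -24.
sin θ = |n·v| / (|n||v|) = |-384| / (√10404 · √656) = 0.14699.
θ ≈ 8.5°.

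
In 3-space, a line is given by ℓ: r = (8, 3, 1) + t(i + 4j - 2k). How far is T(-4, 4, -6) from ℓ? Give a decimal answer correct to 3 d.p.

Taking (8, 3, 1) on ℓ with direction v = (1, 4, -2): w = T − (8, 3, 1) = (-12, 1, -7), and w × v = (26, -31, -49).
Distance = |w × v| / |v| = √4038 / √21 ≈ 13.867.

13.867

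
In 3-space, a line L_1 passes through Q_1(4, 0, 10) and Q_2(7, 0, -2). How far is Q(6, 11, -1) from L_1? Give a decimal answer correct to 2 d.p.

A direction vector for L_1 is Q_2 − Q_1 = (3, 0, -12).
Taking (4, 0, 10) on L_1 with direction v = (3, 0, -12): w = Q − (4, 0, 10) = (2, 11, -11), and w × v = (-132, -9, -33).
Distance = |w × v| / |v| = √18594 / √153 ≈ 11.02.

11.02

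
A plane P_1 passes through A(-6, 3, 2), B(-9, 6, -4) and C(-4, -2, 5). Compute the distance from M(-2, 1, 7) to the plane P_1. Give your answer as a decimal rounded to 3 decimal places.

1.432

AB = (-3, 3, -6), AC = (2, -5, 3); a normal to P_1 is AB × AC = (-21, -3, 9).
Using A: P_1 has equation -21x - 3y + 9z = 135.
n·M − d = (-21)·(-2) + (-3)·(1) + (9)·(7) − 135 = -33; |n| = √531.
Distance = |-33| / √531 = 33/√531 ≈ 1.432.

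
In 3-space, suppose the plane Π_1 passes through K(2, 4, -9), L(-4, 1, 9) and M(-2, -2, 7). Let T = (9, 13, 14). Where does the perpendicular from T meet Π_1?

KL = (-6, -3, 18), KM = (-4, -6, 16); a normal to Π_1 is KL × KM = (60, 24, 24).
Using K: Π_1 has equation 60x + 24y + 24z = 0.
Foot = T − λn with λ = (n·T − d)/|n|² = (1188 − 0)/4752 = 1/4.
Foot = (9, 13, 14) − (1/4)·(60, 24, 24) = (-6, 7, 8).

(-6, 7, 8)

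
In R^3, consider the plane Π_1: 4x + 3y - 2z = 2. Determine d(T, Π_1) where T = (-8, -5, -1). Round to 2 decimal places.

8.73

n·T − d = (4)·(-8) + (3)·(-5) + (-2)·(-1) − 2 = -47; |n| = √29.
Distance = |-47| / √29 = 47/√29 ≈ 8.73.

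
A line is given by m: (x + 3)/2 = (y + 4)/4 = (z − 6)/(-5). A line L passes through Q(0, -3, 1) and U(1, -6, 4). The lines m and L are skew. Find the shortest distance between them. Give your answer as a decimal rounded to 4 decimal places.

1.9781

m has direction (2, 4, -5) through (-3, -4, 6).
A direction vector for L is U − Q = (1, -3, 3).
Common perpendicular direction n = (2, 4, -5) × (1, -3, 3) = (-3, -11, -10).
With w = (0, -3, 1) − (-3, -4, 6) = (3, 1, -5), w · n = 30.
Distance = |w · n| / |n| = |30| / √230 ≈ 1.9781.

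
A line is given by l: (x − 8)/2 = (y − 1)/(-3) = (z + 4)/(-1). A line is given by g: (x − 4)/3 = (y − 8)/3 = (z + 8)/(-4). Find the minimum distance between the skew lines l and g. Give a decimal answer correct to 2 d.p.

l has direction (2, -3, -1) through (8, 1, -4).
g has direction (3, 3, -4) through (4, 8, -8).
Common perpendicular direction n = (2, -3, -1) × (3, 3, -4) = (15, 5, 15).
With w = (4, 8, -8) − (8, 1, -4) = (-4, 7, -4), w · n = -85.
Distance = |w · n| / |n| = |-85| / √475 ≈ 3.90.

3.90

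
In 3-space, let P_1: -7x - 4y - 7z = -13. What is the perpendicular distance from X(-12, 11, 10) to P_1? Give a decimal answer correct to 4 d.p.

1.5922

n·X − d = (-7)·(-12) + (-4)·(11) + (-7)·(10) − (-13) = -17; |n| = √114.
Distance = |-17| / √114 = 17/√114 ≈ 1.5922.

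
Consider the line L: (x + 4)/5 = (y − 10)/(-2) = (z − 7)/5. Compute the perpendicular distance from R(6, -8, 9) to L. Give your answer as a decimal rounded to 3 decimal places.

L has direction (5, -2, 5) through (-4, 10, 7).
Taking (-4, 10, 7) on L with direction v = (5, -2, 5): w = R − (-4, 10, 7) = (10, -18, 2), and w × v = (-86, -40, 70).
Distance = |w × v| / |v| = √13896 / √54 ≈ 16.042.

16.042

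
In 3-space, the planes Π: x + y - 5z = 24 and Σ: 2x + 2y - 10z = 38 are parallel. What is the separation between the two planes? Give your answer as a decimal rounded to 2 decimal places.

0.96

Rescale Σ by 1/2: x + y - 5z = 19. Then distance = |24 − 19| / √27 ≈ 0.96.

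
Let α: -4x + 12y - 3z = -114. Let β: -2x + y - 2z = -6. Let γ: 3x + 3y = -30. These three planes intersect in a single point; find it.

(0, -10, -2)

Solving the 3×3 linear system -4x + 12y - 3z = -114, -2x + y - 2z = -6, 3x + 3y = -30 (e.g. by elimination or Cramer's rule, determinant = -69) gives (0, -10, -2).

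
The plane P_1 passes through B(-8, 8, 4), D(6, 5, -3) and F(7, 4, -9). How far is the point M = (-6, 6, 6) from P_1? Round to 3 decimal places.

BD = (14, -3, -7), BF = (15, -4, -13); a normal to P_1 is BD × BF = (11, 77, -11).
Using B: P_1 has equation 11x + 77y - 11z = 484.
n·M − d = (11)·(-6) + (77)·(6) + (-11)·(6) − 484 = -154; |n| = √6171.
Distance = |-154| / √6171 = 154/√6171 ≈ 1.960.

1.960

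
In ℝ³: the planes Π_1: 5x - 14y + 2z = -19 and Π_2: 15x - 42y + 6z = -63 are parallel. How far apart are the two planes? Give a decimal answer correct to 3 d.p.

Rescale Π_2 by 1/3: 5x - 14y + 2z = -21. Then distance = |-19 − (-21)| / √225 ≈ 0.133.

0.133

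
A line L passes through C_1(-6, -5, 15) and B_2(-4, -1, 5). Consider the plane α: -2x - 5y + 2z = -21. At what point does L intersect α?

A direction vector for L is B_2 − C_1 = (2, 4, -10).
Substitute r = (-6, -5, 15) + t(2, 4, -10) into the plane: 67 + (-44)t = -21, so t = 2.
Intersection: (-6, -5, 15) + 2·(2, 4, -10) = (-2, 3, -5).

(-2, 3, -5)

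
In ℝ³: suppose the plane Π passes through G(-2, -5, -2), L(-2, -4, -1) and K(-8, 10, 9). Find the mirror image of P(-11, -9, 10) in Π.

(1, 9, -8)

GL = (0, 1, 1), GK = (-6, 15, 11); a normal to Π is GL × GK = (-4, -6, 6).
Using G: Π has equation -4x - 6y + 6z = 26.
λ = (n·P − d)/|n|² = (158 − 26)/88 = 3/2.
Reflection = P − 2λn = (-11, -9, 10) − 3·(-4, -6, 6) = (1, 9, -8).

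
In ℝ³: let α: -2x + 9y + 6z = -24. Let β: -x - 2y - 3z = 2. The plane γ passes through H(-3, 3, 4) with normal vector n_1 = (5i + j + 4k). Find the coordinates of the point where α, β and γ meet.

(0, -4, 2)

γ: n_1·r = n_1·H gives 5x + y + 4z = 4.
Solving the 3×3 linear system -2x + 9y + 6z = -24, -x - 2y - 3z = 2, 5x + y + 4z = 4 (e.g. by elimination or Cramer's rule, determinant = -35) gives (0, -4, 2).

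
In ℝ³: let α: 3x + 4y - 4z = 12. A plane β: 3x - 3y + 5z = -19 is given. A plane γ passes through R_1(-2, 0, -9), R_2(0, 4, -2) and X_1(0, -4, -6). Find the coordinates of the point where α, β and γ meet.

R_1R_2 = (2, 4, 7), R_1X_1 = (2, -4, 3); a normal to γ is R_1R_2 × R_1X_1 = (40, 8, -16).
Using R_1: γ has equation 40x + 8y - 16z = 64.
Solving the 3×3 linear system 3x + 4y - 4z = 12, 3x - 3y + 5z = -19, 40x + 8y - 16z = 64 (e.g. by elimination or Cramer's rule, determinant = 440) gives (0, -2, -5).

(0, -2, -5)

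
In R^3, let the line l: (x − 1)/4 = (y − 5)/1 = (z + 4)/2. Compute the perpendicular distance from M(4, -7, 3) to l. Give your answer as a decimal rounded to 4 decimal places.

13.8804

l has direction (4, 1, 2) through (1, 5, -4).
Taking (1, 5, -4) on l with direction v = (4, 1, 2): w = M − (1, 5, -4) = (3, -12, 7), and w × v = (-31, 22, 51).
Distance = |w × v| / |v| = √4046 / √21 ≈ 13.8804.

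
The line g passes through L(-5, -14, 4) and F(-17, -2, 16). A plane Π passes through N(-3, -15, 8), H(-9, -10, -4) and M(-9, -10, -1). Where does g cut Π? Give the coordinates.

(-9, -10, 8)

A direction vector for g is F − L = (-12, 12, 12).
NH = (-6, 5, -12), NM = (-6, 5, -9); a normal to Π is NH × NM = (15, 18, 0).
Using N: Π has equation 15x + 18y = -315.
Substitute r = (-5, -14, 4) + t(-12, 12, 12) into the plane: -327 + 36t = -315, so t = 1/3.
Intersection: (-5, -14, 4) + (1/3)·(-12, 12, 12) = (-9, -10, 8).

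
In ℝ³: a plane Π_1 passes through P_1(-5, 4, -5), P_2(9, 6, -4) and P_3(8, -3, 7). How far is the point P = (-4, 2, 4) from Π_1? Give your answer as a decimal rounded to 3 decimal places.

P_1P_2 = (14, 2, 1), P_1P_3 = (13, -7, 12); a normal to Π_1 is P_1P_2 × P_1P_3 = (31, -155, -124).
Using P_1: Π_1 has equation 31x - 155y - 124z = -155.
n·P − d = (31)·(-4) + (-155)·(2) + (-124)·(4) − (-155) = -775; |n| = √40362.
Distance = |-775| / √40362 = 775/√40362 ≈ 3.858.

3.858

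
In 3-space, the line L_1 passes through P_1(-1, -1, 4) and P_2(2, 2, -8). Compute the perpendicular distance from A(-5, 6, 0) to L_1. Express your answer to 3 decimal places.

A direction vector for L_1 is P_2 − P_1 = (3, 3, -12).
Taking (-1, -1, 4) on L_1 with direction v = (3, 3, -12): w = A − (-1, -1, 4) = (-4, 7, -4), and w × v = (-72, -60, -33).
Distance = |w × v| / |v| = √9873 / √162 ≈ 7.807.

7.807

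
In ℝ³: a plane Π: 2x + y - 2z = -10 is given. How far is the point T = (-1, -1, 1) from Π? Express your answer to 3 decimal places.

n·T − d = (2)·(-1) + (1)·(-1) + (-2)·(1) − (-10) = 5; |n| = √9.
Distance = |5| / √9 = 5/√9 ≈ 1.667.

1.667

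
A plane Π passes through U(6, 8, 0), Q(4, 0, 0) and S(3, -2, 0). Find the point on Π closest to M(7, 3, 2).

UQ = (-2, -8, 0), US = (-3, -10, 0); a normal to Π is UQ × US = (0, 0, -4).
Using U: Π has equation -4z = 0.
Foot = M − λn with λ = (n·M − d)/|n|² = (-8 − 0)/16 = -1/2.
Foot = (7, 3, 2) − (-1/2)·(0, 0, -4) = (7, 3, 0).

(7, 3, 0)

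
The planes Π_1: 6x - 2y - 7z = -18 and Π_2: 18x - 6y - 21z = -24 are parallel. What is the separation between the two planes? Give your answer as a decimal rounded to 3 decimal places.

1.060

Rescale Π_2 by 1/3: 6x - 2y - 7z = -8. Then distance = |-18 − (-8)| / √89 ≈ 1.060.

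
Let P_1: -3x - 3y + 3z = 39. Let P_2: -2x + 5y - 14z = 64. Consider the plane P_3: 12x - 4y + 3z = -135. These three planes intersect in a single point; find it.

Solving the 3×3 linear system -3x - 3y + 3z = 39, -2x + 5y - 14z = 64, 12x - 4y + 3z = -135 (e.g. by elimination or Cramer's rule, determinant = 453) gives (-12, -6, -5).

(-12, -6, -5)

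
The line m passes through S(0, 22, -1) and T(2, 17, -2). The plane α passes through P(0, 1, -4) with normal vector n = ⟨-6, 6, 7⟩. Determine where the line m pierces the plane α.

(6, 7, -4)

A direction vector for m is T − S = (2, -5, -1).
α: n·r = n·P gives -6x + 6y + 7z = -22.
Substitute r = (0, 22, -1) + t(2, -5, -1) into the plane: 125 + (-49)t = -22, so t = 3.
Intersection: (0, 22, -1) + 3·(2, -5, -1) = (6, 7, -4).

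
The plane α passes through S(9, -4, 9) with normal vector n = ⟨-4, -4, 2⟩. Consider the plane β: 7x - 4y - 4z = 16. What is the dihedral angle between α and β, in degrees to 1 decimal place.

68.3

α: n·r = n·S gives -4x - 4y + 2z = -2.
cos θ = |n₁·n₂| / (|n₁||n₂|) = |-20| / (√36 · √81).
θ = arccos(0.37037) ≈ 68.3°.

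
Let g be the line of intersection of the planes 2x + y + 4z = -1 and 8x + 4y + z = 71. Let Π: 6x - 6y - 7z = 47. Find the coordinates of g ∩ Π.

Direction of g: (2, 1, 4) × (8, 4, 1) = (-15, 30, 0).
A point on g: solving the two plane equations with x = 15 gives (15, -11, -5).
Substitute r = (15, -11, -5) + t(-15, 30, 0) into the plane: 191 + (-270)t = 47, so t = 8/15.
Intersection: (15, -11, -5) + (8/15)·(-15, 30, 0) = (7, 5, -5).

(7, 5, -5)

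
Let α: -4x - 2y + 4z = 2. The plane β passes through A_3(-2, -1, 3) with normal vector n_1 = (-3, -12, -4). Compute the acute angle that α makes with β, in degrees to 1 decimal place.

β: n_1·r = n_1·A_3 gives -3x - 12y - 4z = 6.
cos θ = |n₁·n₂| / (|n₁||n₂|) = |20| / (√36 · √169).
θ = arccos(0.25641) ≈ 75.1°.

75.1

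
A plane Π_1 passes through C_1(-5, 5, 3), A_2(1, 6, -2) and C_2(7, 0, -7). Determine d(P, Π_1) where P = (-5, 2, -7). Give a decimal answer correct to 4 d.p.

C_1A_2 = (6, 1, -5), C_1C_2 = (12, -5, -10); a normal to Π_1 is C_1A_2 × C_1C_2 = (-35, 0, -42).
Using C_1: Π_1 has equation -35x - 42z = 49.
n·P − d = (-35)·(-5) + (0)·(2) + (-42)·(-7) − 49 = 420; |n| = √2989.
Distance = |420| / √2989 = 420/√2989 ≈ 7.6822.

7.6822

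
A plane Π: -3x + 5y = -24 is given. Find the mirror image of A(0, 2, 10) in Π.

λ = (n·A − d)/|n|² = (10 − (-24))/34 = 1.
Reflection = A − 2λn = (0, 2, 10) − 2·(-3, 5, 0) = (6, -8, 10).

(6, -8, 10)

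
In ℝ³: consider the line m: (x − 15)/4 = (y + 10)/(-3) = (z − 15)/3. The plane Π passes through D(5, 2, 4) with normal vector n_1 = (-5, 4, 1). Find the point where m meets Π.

m has direction (4, -3, 3) through (15, -10, 15).
Π: n_1·r = n_1·D gives -5x + 4y + z = -13.
Substitute r = (15, -10, 15) + t(4, -3, 3) into the plane: -100 + (-29)t = -13, so t = -3.
Intersection: (15, -10, 15) + (-3)·(4, -3, 3) = (3, -1, 6).

(3, -1, 6)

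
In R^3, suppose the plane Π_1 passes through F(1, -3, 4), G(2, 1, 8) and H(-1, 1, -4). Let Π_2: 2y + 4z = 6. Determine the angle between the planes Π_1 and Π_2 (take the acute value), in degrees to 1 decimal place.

77.5

FG = (1, 4, 4), FH = (-2, 4, -8); a normal to Π_1 is FG × FH = (-48, 0, 12).
Using F: Π_1 has equation -48x + 12z = 0.
cos θ = |n₁·n₂| / (|n₁||n₂|) = |48| / (√2448 · √20).
θ = arccos(0.21693) ≈ 77.5°.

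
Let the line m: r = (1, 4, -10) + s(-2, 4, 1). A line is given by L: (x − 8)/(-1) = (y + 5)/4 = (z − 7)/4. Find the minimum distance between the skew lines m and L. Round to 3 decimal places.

3.251

L has direction (-1, 4, 4) through (8, -5, 7).
Common perpendicular direction n = (-2, 4, 1) × (-1, 4, 4) = (12, 7, -4).
With w = (8, -5, 7) − (1, 4, -10) = (7, -9, 17), w · n = -47.
Distance = |w · n| / |n| = |-47| / √209 ≈ 3.251.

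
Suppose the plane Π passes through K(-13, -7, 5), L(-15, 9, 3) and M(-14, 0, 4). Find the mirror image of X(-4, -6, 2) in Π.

KL = (-2, 16, -2), KM = (-1, 7, -1); a normal to Π is KL × KM = (-2, 0, 2).
Using K: Π has equation -2x + 2z = 36.
λ = (n·X − d)/|n|² = (12 − 36)/8 = -3.
Reflection = X − 2λn = (-4, -6, 2) − (-6)·(-2, 0, 2) = (-16, -6, 14).

(-16, -6, 14)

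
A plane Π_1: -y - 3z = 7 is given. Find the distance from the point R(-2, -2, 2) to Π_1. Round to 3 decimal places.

n·R − d = (0)·(-2) + (-1)·(-2) + (-3)·(2) − 7 = -11; |n| = √10.
Distance = |-11| / √10 = 11/√10 ≈ 3.479.

3.479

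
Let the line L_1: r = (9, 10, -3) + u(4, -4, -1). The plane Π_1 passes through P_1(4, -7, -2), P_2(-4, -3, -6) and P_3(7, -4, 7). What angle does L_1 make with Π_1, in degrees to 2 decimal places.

P_1P_2 = (-8, 4, -4), P_1P_3 = (3, 3, 9); a normal to Π_1 is P_1P_2 × P_1P_3 = (48, 60, -36).
Using P_1: Π_1 has equation 48x + 60y - 36z = -156.
sin θ = |n·v| / (|n||v|) = |-12| / (√7200 · √33) = 0.02462.
θ ≈ 1.41°.

1.41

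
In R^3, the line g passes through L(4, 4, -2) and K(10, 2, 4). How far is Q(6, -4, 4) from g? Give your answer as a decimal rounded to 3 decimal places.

A direction vector for g is K − L = (6, -2, 6).
Taking (4, 4, -2) on g with direction v = (6, -2, 6): w = Q − (4, 4, -2) = (2, -8, 6), and w × v = (-36, 24, 44).
Distance = |w × v| / |v| = √3808 / √76 ≈ 7.079.

7.079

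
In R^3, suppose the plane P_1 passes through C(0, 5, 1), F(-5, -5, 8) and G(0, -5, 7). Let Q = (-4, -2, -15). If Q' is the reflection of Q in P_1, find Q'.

CF = (-5, -10, 7), CG = (0, -10, 6); a normal to P_1 is CF × CG = (10, 30, 50).
Using C: P_1 has equation 10x + 30y + 50z = 200.
λ = (n·Q − d)/|n|² = (-850 − 200)/3500 = -3/10.
Reflection = Q − 2λn = (-4, -2, -15) − (-3/5)·(10, 30, 50) = (2, 16, 15).

(2, 16, 15)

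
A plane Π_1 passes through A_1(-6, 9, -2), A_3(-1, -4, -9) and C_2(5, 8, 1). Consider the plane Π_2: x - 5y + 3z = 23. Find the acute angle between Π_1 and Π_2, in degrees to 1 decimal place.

A_1A_3 = (5, -13, -7), A_1C_2 = (11, -1, 3); a normal to Π_1 is A_1A_3 × A_1C_2 = (-46, -92, 138).
Using A_1: Π_1 has equation -46x - 92y + 138z = -828.
cos θ = |n₁·n₂| / (|n₁||n₂|) = |828| / (√29624 · √35).
θ = arccos(0.81316) ≈ 35.6°.

35.6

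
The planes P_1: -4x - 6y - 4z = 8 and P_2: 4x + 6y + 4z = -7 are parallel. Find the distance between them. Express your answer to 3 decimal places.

Rescale P_2 by 1/(-1): -4x - 6y - 4z = 7. Then distance = |8 − 7| / √68 ≈ 0.121.

0.121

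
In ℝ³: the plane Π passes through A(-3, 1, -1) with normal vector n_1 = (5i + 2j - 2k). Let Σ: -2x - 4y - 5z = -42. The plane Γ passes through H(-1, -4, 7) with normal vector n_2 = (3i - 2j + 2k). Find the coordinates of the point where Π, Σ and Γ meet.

(1, 0, 8)

Π: n_1·r = n_1·A gives 5x + 2y - 2z = -11.
Γ: n_2·r = n_2·H gives 3x - 2y + 2z = 19.
Solving the 3×3 linear system 5x + 2y - 2z = -11, -2x - 4y - 5z = -42, 3x - 2y + 2z = 19 (e.g. by elimination or Cramer's rule, determinant = -144) gives (1, 0, 8).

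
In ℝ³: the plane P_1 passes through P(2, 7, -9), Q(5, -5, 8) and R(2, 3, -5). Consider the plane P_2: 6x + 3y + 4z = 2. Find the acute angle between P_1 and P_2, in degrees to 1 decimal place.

79.9

PQ = (3, -12, 17), PR = (0, -4, 4); a normal to P_1 is PQ × PR = (20, -12, -12).
Using P: P_1 has equation 20x - 12y - 12z = 64.
cos θ = |n₁·n₂| / (|n₁||n₂|) = |36| / (√688 · √61).
θ = arccos(0.17573) ≈ 79.9°.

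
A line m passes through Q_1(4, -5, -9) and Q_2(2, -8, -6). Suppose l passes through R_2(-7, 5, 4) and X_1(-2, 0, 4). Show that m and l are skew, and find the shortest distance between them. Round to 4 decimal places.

A direction vector for m is Q_2 − Q_1 = (-2, -3, 3).
A direction vector for l is X_1 − R_2 = (5, -5, 0).
Common perpendicular direction n = (-2, -3, 3) × (5, -5, 0) = (15, 15, 25).
With w = (-7, 5, 4) − (4, -5, -9) = (-11, 10, 13), w · n = 310.
Since n ≠ 0 the lines are not parallel, and w · n = 310 ≠ 0 so they do not intersect; hence they are skew.
Distance = |w · n| / |n| = |310| / √1075 ≈ 9.4549.

9.4549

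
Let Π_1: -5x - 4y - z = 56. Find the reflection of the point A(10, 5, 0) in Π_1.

λ = (n·A − d)/|n|² = (-70 − 56)/42 = -3.
Reflection = A − 2λn = (10, 5, 0) − (-6)·(-5, -4, -1) = (-20, -19, -6).

(-20, -19, -6)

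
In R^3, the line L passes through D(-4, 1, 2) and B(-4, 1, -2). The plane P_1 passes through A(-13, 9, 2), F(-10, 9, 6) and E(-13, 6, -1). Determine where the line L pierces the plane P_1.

(-4, 1, 6)

A direction vector for L is B − D = (0, 0, -4).
AF = (3, 0, 4), AE = (0, -3, -3); a normal to P_1 is AF × AE = (12, 9, -9).
Using A: P_1 has equation 12x + 9y - 9z = -93.
Substitute r = (-4, 1, 2) + t(0, 0, -4) into the plane: -57 + 36t = -93, so t = -1.
Intersection: (-4, 1, 2) + (-1)·(0, 0, -4) = (-4, 1, 6).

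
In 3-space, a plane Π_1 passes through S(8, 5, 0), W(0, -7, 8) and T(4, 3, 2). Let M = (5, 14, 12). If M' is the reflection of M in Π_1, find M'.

(-1, 2, -12)

SW = (-8, -12, 8), ST = (-4, -2, 2); a normal to Π_1 is SW × ST = (-8, -16, -32).
Using S: Π_1 has equation -8x - 16y - 32z = -144.
λ = (n·M − d)/|n|² = (-648 − (-144))/1344 = -3/8.
Reflection = M − 2λn = (5, 14, 12) − (-3/4)·(-8, -16, -32) = (-1, 2, -12).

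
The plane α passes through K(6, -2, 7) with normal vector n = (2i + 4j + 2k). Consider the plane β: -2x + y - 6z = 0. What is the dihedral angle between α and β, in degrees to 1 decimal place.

α: n·r = n·K gives 2x + 4y + 2z = 18.
cos θ = |n₁·n₂| / (|n₁||n₂|) = |-12| / (√24 · √41).
θ = arccos(0.38255) ≈ 67.5°.

67.5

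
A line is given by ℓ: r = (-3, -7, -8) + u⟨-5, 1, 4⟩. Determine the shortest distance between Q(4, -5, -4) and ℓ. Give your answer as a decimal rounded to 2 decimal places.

7.88

Taking (-3, -7, -8) on ℓ with direction v = (-5, 1, 4): w = Q − (-3, -7, -8) = (7, 2, 4), and w × v = (4, -48, 17).
Distance = |w × v| / |v| = √2609 / √42 ≈ 7.88.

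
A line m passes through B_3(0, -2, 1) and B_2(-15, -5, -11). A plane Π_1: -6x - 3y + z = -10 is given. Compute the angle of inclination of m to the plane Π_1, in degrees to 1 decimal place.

41.3

A direction vector for m is B_2 − B_3 = (-15, -3, -12).
sin θ = |n·v| / (|n||v|) = |87| / (√46 · √378) = 0.65977.
θ ≈ 41.3°.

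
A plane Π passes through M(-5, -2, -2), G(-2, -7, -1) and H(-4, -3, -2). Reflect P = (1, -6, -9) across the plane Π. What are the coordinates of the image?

(5, -2, -1)

MG = (3, -5, 1), MH = (1, -1, 0); a normal to Π is MG × MH = (1, 1, 2).
Using M: Π has equation x + y + 2z = -11.
λ = (n·P − d)/|n|² = (-23 − (-11))/6 = -2.
Reflection = P − 2λn = (1, -6, -9) − (-4)·(1, 1, 2) = (5, -2, -1).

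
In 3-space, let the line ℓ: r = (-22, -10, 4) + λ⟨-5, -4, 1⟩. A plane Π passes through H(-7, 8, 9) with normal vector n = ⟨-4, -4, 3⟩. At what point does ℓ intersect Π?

Π: n·r = n·H gives -4x - 4y + 3z = 23.
Substitute r = (-22, -10, 4) + t(-5, -4, 1) into the plane: 140 + 39t = 23, so t = -3.
Intersection: (-22, -10, 4) + (-3)·(-5, -4, 1) = (-7, 2, 1).

(-7, 2, 1)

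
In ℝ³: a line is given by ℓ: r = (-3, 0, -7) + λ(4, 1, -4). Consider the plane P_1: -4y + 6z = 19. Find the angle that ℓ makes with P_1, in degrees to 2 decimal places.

sin θ = |n·v| / (|n||v|) = |-28| / (√52 · √33) = 0.67593.
θ ≈ 42.53°.

42.53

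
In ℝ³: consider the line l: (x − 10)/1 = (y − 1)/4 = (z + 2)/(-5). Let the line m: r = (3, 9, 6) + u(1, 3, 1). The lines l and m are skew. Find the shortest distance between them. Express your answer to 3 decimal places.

l has direction (1, 4, -5) through (10, 1, -2).
Common perpendicular direction n = (1, 4, -5) × (1, 3, 1) = (19, -6, -1).
With w = (3, 9, 6) − (10, 1, -2) = (-7, 8, 8), w · n = -189.
Distance = |w · n| / |n| = |-189| / √398 ≈ 9.474.

9.474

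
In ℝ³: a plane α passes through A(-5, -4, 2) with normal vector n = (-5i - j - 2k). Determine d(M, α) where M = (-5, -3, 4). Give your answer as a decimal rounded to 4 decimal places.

α: n·r = n·A gives -5x - y - 2z = 25.
n·M − d = (-5)·(-5) + (-1)·(-3) + (-2)·(4) − 25 = -5; |n| = √30.
Distance = |-5| / √30 = 5/√30 ≈ 0.9129.

0.9129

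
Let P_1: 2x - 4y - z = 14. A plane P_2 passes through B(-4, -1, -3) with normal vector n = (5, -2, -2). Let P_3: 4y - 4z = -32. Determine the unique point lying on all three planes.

(-4, -6, 2)

P_2: n·r = n·B gives 5x - 2y - 2z = -12.
Solving the 3×3 linear system 2x - 4y - z = 14, 5x - 2y - 2z = -12, 4y - 4z = -32 (e.g. by elimination or Cramer's rule, determinant = -68) gives (-4, -6, 2).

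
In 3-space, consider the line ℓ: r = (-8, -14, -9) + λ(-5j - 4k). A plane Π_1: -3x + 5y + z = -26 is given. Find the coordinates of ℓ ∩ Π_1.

(-8, -9, -5)

Substitute r = (-8, -14, -9) + t(0, -5, -4) into the plane: -55 + (-29)t = -26, so t = -1.
Intersection: (-8, -14, -9) + (-1)·(0, -5, -4) = (-8, -9, -5).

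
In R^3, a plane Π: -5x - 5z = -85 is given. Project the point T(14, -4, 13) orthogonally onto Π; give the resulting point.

(9, -4, 8)

Foot = T − λn with λ = (n·T − d)/|n|² = (-135 − (-85))/50 = -1.
Foot = (14, -4, 13) − (-1)·(-5, 0, -5) = (9, -4, 8).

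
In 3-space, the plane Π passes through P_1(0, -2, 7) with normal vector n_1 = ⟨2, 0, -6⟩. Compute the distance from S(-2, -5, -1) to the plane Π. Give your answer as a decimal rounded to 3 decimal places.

Π: n_1·r = n_1·P_1 gives 2x - 6z = -42.
n·S − d = (2)·(-2) + (0)·(-5) + (-6)·(-1) − (-42) = 44; |n| = √40.
Distance = |44| / √40 = 44/√40 ≈ 6.957.

6.957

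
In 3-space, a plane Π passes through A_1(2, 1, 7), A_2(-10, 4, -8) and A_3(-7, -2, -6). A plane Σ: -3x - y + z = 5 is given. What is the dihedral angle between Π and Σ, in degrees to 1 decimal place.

A_1A_2 = (-12, 3, -15), A_1A_3 = (-9, -3, -13); a normal to Π is A_1A_2 × A_1A_3 = (-84, -21, 63).
Using A_1: Π has equation -84x - 21y + 63z = 252.
cos θ = |n₁·n₂| / (|n₁||n₂|) = |336| / (√11466 · √11).
θ = arccos(0.94610) ≈ 18.9°.

18.9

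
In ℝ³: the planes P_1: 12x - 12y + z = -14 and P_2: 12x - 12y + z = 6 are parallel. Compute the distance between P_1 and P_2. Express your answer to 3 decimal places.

Same normal n = (12, -12, 1) with |n| = √289; distance = |-14 − 6| / |n| = 20/√289 ≈ 1.176.

1.176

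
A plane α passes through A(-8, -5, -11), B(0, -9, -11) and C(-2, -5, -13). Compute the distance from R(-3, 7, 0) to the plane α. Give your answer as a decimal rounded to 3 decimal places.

16.570

AB = (8, -4, 0), AC = (6, 0, -2); a normal to α is AB × AC = (8, 16, 24).
Using A: α has equation 8x + 16y + 24z = -408.
n·R − d = (8)·(-3) + (16)·(7) + (24)·(0) − (-408) = 496; |n| = √896.
Distance = |496| / √896 = 496/√896 ≈ 16.570.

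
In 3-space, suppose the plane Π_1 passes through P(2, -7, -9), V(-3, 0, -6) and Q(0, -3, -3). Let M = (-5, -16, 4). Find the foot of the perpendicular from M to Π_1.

(5, -8, 2)

PV = (-5, 7, 3), PQ = (-2, 4, 6); a normal to Π_1 is PV × PQ = (30, 24, -6).
Using P: Π_1 has equation 30x + 24y - 6z = -54.
Foot = M − λn with λ = (n·M − d)/|n|² = (-558 − (-54))/1512 = -1/3.
Foot = (-5, -16, 4) − (-1/3)·(30, 24, -6) = (5, -8, 2).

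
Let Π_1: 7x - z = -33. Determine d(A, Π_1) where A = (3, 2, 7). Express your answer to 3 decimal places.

6.647

n·A − d = (7)·(3) + (0)·(2) + (-1)·(7) − (-33) = 47; |n| = √50.
Distance = |47| / √50 = 47/√50 ≈ 6.647.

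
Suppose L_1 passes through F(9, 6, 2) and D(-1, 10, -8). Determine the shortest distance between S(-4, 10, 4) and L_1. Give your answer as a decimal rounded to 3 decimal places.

10.747

A direction vector for L_1 is D − F = (-10, 4, -10).
Taking (9, 6, 2) on L_1 with direction v = (-10, 4, -10): w = S − (9, 6, 2) = (-13, 4, 2), and w × v = (-48, -150, -12).
Distance = |w × v| / |v| = √24948 / √216 ≈ 10.747.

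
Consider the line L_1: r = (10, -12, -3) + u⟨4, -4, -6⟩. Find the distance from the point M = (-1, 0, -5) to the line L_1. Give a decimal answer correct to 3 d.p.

13.224

Taking (10, -12, -3) on L_1 with direction v = (4, -4, -6): w = M − (10, -12, -3) = (-11, 12, -2), and w × v = (-80, -74, -4).
Distance = |w × v| / |v| = √11892 / √68 ≈ 13.224.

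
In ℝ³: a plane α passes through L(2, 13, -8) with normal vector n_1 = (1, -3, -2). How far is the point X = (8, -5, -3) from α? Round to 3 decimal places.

α: n_1·r = n_1·L gives x - 3y - 2z = -21.
n·X − d = (1)·(8) + (-3)·(-5) + (-2)·(-3) − (-21) = 50; |n| = √14.
Distance = |50| / √14 = 50/√14 ≈ 13.363.

13.363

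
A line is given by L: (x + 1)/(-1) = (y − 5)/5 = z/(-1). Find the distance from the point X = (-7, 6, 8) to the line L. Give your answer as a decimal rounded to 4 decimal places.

L has direction (-1, 5, -1) through (-1, 5, 0).
Taking (-1, 5, 0) on L with direction v = (-1, 5, -1): w = X − (-1, 5, 0) = (-6, 1, 8), and w × v = (-41, -14, -29).
Distance = |w × v| / |v| = √2718 / √27 ≈ 10.0333.

10.0333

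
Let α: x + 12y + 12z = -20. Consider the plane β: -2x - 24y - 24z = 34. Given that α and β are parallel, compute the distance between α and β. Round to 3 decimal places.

Rescale β by 1/(-2): x + 12y + 12z = -17. Then distance = |-20 − (-17)| / √289 ≈ 0.176.

0.176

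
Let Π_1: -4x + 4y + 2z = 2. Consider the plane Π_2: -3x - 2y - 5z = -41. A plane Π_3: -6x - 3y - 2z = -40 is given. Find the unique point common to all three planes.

Solving the 3×3 linear system -4x + 4y + 2z = 2, -3x - 2y - 5z = -41, -6x - 3y - 2z = -40 (e.g. by elimination or Cramer's rule, determinant = 134) gives (4, 2, 5).

(4, 2, 5)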